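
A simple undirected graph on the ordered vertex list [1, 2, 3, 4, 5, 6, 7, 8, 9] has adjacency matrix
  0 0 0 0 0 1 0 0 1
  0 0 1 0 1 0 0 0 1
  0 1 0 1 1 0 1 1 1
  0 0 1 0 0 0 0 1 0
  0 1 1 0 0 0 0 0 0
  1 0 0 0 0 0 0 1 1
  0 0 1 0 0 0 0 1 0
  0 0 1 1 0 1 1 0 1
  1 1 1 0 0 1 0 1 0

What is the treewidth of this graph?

2

A width-2 tree decomposition is:
Bags: B1 = {6, 8, 9}  B2 = {3, 8, 9}  B3 = {1, 6, 9}  B4 = {3, 7, 8}  B5 = {2, 3, 9}  B6 = {3, 4, 8}  B7 = {2, 3, 5}
Tree: B1–B2, B1–B3, B2–B4, B2–B5, B2–B6, B5–B7
The largest bag has 3 vertices, giving width 2; this decomposition certifies tw(G) ≤ 2. For the lower bound, the 3 vertices {1, 6, 9} are pairwise adjacent, and any tree decomposition puts a clique entirely inside one bag — forcing width ≥ 2. Hence tw(G) = 2 exactly.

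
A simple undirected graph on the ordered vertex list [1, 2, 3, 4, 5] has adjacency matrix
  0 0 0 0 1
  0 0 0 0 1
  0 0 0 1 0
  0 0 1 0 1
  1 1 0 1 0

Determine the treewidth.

1

A width-1 tree decomposition is:
Bags: B1 = {3, 4}  B2 = {4, 5}  B3 = {1, 5}  B4 = {2, 5}
Tree: B1–B2, B2–B3, B2–B4
Each bag holds 2 vertices, so the decomposition has width 1, which upper-bounds the treewidth. Any graph with an edge has treewidth ≥ 1, and G has the edge 3–4. The upper and lower bounds meet at 1, so that is the treewidth.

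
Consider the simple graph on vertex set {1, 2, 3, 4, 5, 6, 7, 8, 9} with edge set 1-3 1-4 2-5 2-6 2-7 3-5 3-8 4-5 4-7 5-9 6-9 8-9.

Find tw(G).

A width-3 tree decomposition is:
Bags: B1 = {1, 3, 8, 9}  B2 = {1, 3, 5, 9}  B3 = {1, 4, 5, 9}  B4 = {4, 5, 6, 9}  B5 = {2, 4, 5, 6}  B6 = {2, 4, 6, 7}
Tree: B1–B2, B2–B3, B3–B4, B4–B5, B5–B6
Every bag has size at most 4, so the width is 4 − 1 = 3 and tw(G) ≤ 3. For the lower bound: the 4 vertex sets {1,3,8}, {9}, {5}, {2,4,6,7} are disjoint, each induces a connected subgraph, and every pair is joined by at least one edge of G. Contracting each set to a single vertex therefore yields K_{4} as a minor, and since treewidth is minor-monotone, tw(G) ≥ tw(K_{4}) = 3. The upper and lower bounds meet at 3, so that is the treewidth.

3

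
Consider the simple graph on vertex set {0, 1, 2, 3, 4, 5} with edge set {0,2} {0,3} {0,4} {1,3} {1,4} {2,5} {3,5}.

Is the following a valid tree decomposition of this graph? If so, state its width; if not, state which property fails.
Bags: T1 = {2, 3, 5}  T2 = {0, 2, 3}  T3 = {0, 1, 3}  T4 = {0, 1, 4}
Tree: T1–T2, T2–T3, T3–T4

Yes; width 2.

Vertex coverage: the bags together contain {0, 1, 2, 3, 4, 5}, the full vertex set. Edge coverage: each edge of G has both endpoints in at least one bag. Running intersection: for every vertex, the bags containing it form a connected subtree. All three properties hold, so this is a valid tree decomposition of width max|bag| − 1 = 2, and hence tw(G) ≤ 2.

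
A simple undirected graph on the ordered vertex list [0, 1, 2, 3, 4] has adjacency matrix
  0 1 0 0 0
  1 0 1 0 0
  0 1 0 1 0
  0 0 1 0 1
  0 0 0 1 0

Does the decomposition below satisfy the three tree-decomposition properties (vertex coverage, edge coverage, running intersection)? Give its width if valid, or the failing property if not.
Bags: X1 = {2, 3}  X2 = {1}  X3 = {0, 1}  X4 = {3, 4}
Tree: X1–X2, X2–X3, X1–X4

No — edge (2,1) lies in no bag.

A tree decomposition must satisfy three properties: every vertex lies in some bag; for every edge, both endpoints lie together in some bag; and for every vertex, the bags containing it form a connected subtree. Here edge (2,1) lies in no bag, so the decomposition is invalid.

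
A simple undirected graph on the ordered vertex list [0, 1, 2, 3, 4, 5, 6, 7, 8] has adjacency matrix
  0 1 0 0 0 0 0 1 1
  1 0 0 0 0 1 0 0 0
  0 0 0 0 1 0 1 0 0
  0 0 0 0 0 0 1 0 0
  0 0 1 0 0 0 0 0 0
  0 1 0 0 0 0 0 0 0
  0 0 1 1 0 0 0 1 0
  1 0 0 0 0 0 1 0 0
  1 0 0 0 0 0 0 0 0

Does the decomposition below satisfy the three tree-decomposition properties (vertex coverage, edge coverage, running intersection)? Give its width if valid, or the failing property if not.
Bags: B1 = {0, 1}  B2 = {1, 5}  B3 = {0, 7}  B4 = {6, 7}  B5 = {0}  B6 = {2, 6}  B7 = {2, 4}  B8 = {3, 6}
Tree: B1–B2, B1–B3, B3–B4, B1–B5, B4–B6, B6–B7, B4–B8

No — vertex 8 appears in no bag.

A tree decomposition must satisfy three properties: every vertex lies in some bag; for every edge, both endpoints lie together in some bag; and for every vertex, the bags containing it form a connected subtree. Here vertex 8 appears in no bag, so the decomposition is invalid.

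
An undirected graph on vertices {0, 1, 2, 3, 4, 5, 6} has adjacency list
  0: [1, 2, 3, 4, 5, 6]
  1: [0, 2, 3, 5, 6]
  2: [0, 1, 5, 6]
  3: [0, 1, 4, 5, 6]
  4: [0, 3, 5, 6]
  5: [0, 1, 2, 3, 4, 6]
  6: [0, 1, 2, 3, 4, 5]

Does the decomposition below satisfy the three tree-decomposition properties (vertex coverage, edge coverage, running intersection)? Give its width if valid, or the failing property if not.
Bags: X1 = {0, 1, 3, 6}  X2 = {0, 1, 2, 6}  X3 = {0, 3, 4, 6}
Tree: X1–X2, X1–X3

A tree decomposition must satisfy three properties: every vertex lies in some bag; for every edge, both endpoints lie together in some bag; and for every vertex, the bags containing it form a connected subtree. Here vertex 5 appears in no bag, so the decomposition is invalid.

No — vertex 5 appears in no bag.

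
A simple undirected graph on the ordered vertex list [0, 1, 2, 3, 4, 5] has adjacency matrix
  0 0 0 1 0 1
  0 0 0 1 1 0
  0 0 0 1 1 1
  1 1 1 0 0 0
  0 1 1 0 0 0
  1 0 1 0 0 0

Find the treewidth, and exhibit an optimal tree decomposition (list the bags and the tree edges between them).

Treewidth 2.
Bags: B1 = {0, 2, 5}  B2 = {0, 2, 3}  B3 = {2, 3, 4}  B4 = {1, 3, 4}
Tree: B1–B2, B2–B3, B3–B4

The largest bag has 3 vertices, giving width 2; this decomposition certifies tw(G) ≤ 2. Since 5–0–3–2–5 is a cycle in G, G is not acyclic. Forests are exactly the graphs of treewidth ≤ 1, so tw(G) ≥ 2. Combining the bounds, tw(G) = 2.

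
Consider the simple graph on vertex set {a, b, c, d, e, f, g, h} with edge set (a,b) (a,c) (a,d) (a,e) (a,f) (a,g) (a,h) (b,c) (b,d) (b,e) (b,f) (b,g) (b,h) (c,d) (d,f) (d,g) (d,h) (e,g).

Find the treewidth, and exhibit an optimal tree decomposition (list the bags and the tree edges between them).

The largest bag has 4 vertices, giving width 3; this decomposition certifies tw(G) ≤ 3. For the lower bound, the 4 vertices {a, b, d, g} are pairwise adjacent, and any tree decomposition puts a clique entirely inside one bag — forcing width ≥ 3. Combining the bounds, tw(G) = 3.

Treewidth 3.
Bags: B1 = {a, b, d, g}  B2 = {a, b, d, h}  B3 = {a, b, e, g}  B4 = {a, b, c, d}  B5 = {a, b, d, f}
Tree: B1–B2, B1–B3, B2–B4, B2–B5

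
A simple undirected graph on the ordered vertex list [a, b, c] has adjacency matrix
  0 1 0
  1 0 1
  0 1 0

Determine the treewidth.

A width-1 tree decomposition is:
Bags: B1 = {a, b}  B2 = {b, c}
Tree: B1–B2
Each bag holds 2 vertices, so the decomposition has width 1, which upper-bounds the treewidth. G has an edge, so its treewidth is at least 1. Combining the bounds, tw(G) = 1.

1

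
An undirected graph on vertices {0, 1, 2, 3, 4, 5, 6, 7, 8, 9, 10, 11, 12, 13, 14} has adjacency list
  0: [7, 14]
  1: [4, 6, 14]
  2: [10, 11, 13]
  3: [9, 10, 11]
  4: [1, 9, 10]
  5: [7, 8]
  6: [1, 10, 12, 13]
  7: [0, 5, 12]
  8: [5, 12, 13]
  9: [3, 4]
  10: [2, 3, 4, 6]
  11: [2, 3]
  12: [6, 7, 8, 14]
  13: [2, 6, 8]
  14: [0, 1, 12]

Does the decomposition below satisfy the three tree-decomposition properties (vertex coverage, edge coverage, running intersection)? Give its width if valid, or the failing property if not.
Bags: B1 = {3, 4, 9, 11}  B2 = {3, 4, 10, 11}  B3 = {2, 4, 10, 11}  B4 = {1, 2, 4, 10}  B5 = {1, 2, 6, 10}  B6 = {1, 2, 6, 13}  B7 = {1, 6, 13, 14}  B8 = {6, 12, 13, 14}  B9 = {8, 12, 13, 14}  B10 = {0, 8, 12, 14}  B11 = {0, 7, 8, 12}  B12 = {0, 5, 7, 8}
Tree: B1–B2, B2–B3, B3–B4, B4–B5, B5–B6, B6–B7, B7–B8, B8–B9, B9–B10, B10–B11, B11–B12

Every vertex of G appears in some bag (union = {0, 1, 2, 3, 4, 5, 6, 7, 8, 9, 10, 11, 12, 13, 14}); every edge is covered by a bag; and for each vertex v the set of bags containing v is connected in the bag tree. The decomposition is therefore valid. The largest bag has 4 vertices, so the width is 3.

Yes; width 3.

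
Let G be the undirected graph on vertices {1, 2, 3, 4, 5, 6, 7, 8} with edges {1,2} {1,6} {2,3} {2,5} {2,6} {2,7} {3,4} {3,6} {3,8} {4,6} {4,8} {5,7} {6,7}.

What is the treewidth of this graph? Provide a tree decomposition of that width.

Every bag has size at most 3, so the width is 3 − 1 = 2 and tw(G) ≤ 2. For the lower bound, the 3 vertices {3, 4, 8} are pairwise adjacent, and any tree decomposition puts a clique entirely inside one bag — forcing width ≥ 2. The upper and lower bounds meet at 2, so that is the treewidth.

Treewidth 2.
One optimal decomposition is:
Bags: B1 = {3, 4, 6}  B2 = {3, 4, 8}  B3 = {2, 3, 6}  B4 = {2, 6, 7}  B5 = {1, 2, 6}  B6 = {2, 5, 7}
Tree: B1–B2, B1–B3, B3–B4, B4–B5, B4–B6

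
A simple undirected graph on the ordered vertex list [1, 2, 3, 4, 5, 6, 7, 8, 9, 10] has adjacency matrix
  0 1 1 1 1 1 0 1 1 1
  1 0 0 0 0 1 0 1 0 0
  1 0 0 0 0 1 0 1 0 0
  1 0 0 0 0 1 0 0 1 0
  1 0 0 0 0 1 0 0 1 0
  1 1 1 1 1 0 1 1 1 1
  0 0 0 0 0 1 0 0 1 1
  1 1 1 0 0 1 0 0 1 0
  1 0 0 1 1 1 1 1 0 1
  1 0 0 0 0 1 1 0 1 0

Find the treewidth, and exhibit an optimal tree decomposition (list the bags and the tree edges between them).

Treewidth 3.
One optimal decomposition is:
Bags: B1 = {1, 6, 9, 10}  B2 = {1, 4, 6, 9}  B3 = {1, 6, 8, 9}  B4 = {1, 2, 6, 8}  B5 = {6, 7, 9, 10}  B6 = {1, 3, 6, 8}  B7 = {1, 5, 6, 9}
Tree: B1–B2, B2–B3, B3–B4, B1–B5, B3–B6, B3–B7

The largest bag has 4 vertices, giving width 3; this decomposition certifies tw(G) ≤ 3. On the other hand G contains the 4-clique {1, 6, 8, 9}. A clique must lie in a single bag of any decomposition, so no decomposition can have width below 3. Hence tw(G) = 3 exactly.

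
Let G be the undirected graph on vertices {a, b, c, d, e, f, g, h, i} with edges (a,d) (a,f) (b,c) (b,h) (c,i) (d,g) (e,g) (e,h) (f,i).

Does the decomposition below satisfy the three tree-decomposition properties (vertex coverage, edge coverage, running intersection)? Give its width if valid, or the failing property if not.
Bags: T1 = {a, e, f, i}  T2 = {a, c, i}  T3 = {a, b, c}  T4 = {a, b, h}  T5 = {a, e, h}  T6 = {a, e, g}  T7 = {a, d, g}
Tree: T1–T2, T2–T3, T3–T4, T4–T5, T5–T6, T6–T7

A tree decomposition must satisfy three properties: every vertex lies in some bag; for every edge, both endpoints lie together in some bag; and for every vertex, the bags containing it form a connected subtree. Here bags containing vertex e are not connected in the tree, so the decomposition is invalid.

No — bags containing vertex e are not connected in the tree.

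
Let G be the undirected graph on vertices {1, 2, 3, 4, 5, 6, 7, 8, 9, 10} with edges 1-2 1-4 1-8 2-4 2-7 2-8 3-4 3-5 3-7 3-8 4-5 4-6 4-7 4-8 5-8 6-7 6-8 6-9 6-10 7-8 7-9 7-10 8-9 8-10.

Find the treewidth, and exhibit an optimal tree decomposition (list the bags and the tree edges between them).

Treewidth 3.
One optimal decomposition is:
Bags: B1 = {2, 4, 7, 8}  B2 = {3, 4, 7, 8}  B3 = {4, 6, 7, 8}  B4 = {3, 4, 5, 8}  B5 = {1, 2, 4, 8}  B6 = {6, 7, 8, 10}  B7 = {6, 7, 8, 9}
Tree: B1–B2, B2–B3, B2–B4, B1–B5, B3–B6, B6–B7

Each bag holds 4 vertices, so the decomposition has width 3, which upper-bounds the treewidth. For the lower bound, the 4 vertices {6, 7, 8, 9} are pairwise adjacent, and any tree decomposition puts a clique entirely inside one bag — forcing width ≥ 3. Combining the bounds, tw(G) = 3.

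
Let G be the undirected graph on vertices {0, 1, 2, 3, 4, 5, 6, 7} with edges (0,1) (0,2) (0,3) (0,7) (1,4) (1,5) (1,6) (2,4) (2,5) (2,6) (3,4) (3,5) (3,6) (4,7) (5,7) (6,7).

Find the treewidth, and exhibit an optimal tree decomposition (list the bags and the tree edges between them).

Treewidth 4.
One such decomposition:
Bags: B1 = {0, 1, 2, 3, 7}  B2 = {1, 2, 3, 5, 7}  B3 = {1, 2, 3, 4, 7}  B4 = {1, 2, 3, 6, 7}
Tree: B1–B2, B2–B3, B3–B4

Every bag has size at most 5, so the width is 5 − 1 = 4 and tw(G) ≤ 4. For the lower bound: the 5 vertex sets {0,1}, {2,5}, {4,7}, {3}, {6} are disjoint, each induces a connected subgraph, and every pair is joined by at least one edge of G. Contracting each set to a single vertex therefore yields K_{5} as a minor, and since treewidth is minor-monotone, tw(G) ≥ tw(K_{5}) = 4. The upper and lower bounds meet at 4, so that is the treewidth.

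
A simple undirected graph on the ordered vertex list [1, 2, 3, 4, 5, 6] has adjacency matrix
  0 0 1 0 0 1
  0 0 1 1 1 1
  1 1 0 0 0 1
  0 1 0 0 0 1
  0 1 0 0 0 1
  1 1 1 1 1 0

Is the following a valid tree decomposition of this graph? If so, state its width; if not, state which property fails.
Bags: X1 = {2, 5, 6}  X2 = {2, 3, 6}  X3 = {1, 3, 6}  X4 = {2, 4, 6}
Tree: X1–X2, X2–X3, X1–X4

Every vertex of G appears in some bag (union = {1, 2, 3, 4, 5, 6}); every edge is covered by a bag; and for each vertex v the set of bags containing v is connected in the bag tree. The decomposition is therefore valid. The largest bag has 3 vertices, so the width is 2.

Yes; width 2.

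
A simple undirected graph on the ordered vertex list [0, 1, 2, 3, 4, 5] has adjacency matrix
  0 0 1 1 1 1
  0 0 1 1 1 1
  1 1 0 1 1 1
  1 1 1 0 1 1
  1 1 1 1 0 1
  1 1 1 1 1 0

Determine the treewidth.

A width-4 tree decomposition is:
Bags: B1 = {0, 2, 3, 4, 5}  B2 = {1, 2, 3, 4, 5}
Tree: B1–B2
The largest bag has 5 vertices, giving width 4; this decomposition certifies tw(G) ≤ 4. Conversely, {0, 2, 3, 4, 5} is a clique of size 5, and the vertices of any clique must share a bag in every tree decomposition; so some bag has ≥ 5 vertices and tw(G) ≥ 4. Therefore the treewidth is 4.

4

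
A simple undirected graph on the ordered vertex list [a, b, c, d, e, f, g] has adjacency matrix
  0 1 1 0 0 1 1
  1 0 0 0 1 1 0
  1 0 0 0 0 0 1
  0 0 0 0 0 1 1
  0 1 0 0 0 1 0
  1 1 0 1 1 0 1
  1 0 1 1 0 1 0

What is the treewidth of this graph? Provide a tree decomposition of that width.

Treewidth 2.
Bags: B1 = {a, b, f}  B2 = {b, e, f}  B3 = {a, f, g}  B4 = {a, c, g}  B5 = {d, f, g}
Tree: B1–B2, B1–B3, B3–B4, B3–B5

Each bag holds 3 vertices, so the decomposition has width 2, which upper-bounds the treewidth. On the other hand G contains the 3-clique {a, c, g}. A clique must lie in a single bag of any decomposition, so no decomposition can have width below 2. Combining the bounds, tw(G) = 2.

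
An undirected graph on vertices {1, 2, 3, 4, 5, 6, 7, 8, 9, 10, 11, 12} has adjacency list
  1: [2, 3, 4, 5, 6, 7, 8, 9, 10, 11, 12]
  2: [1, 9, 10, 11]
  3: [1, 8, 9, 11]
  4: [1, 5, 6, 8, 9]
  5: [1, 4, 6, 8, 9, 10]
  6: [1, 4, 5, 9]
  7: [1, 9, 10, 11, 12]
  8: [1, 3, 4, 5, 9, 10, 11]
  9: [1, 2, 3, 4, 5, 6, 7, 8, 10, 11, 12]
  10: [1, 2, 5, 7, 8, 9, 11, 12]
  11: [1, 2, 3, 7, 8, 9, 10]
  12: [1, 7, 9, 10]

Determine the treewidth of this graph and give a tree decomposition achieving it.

Every bag has size at most 5, so the width is 5 − 1 = 4 and tw(G) ≤ 4. Conversely, {1, 8, 9, 10, 11} is a clique of size 5, and the vertices of any clique must share a bag in every tree decomposition; so some bag has ≥ 5 vertices and tw(G) ≥ 4. Therefore the treewidth is 4.

Treewidth 4.
One such decomposition:
Bags: B1 = {1, 2, 9, 10, 11}  B2 = {1, 8, 9, 10, 11}  B3 = {1, 5, 8, 9, 10}  B4 = {1, 3, 8, 9, 11}  B5 = {1, 7, 9, 10, 11}  B6 = {1, 4, 5, 8, 9}  B7 = {1, 4, 5, 6, 9}  B8 = {1, 7, 9, 10, 12}
Tree: B1–B2, B2–B3, B2–B4, B2–B5, B3–B6, B6–B7, B5–B8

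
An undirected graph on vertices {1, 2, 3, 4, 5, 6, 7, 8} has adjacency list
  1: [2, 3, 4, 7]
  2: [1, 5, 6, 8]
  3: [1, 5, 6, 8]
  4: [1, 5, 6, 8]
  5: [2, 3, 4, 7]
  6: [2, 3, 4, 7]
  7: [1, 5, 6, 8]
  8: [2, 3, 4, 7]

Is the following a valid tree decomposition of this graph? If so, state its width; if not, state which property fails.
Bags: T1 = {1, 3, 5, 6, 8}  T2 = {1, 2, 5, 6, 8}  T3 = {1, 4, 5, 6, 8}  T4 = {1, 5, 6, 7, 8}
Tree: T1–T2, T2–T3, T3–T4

Every vertex of G appears in some bag (union = {1, 2, 3, 4, 5, 6, 7, 8}); every edge is covered by a bag; and for each vertex v the set of bags containing v is connected in the bag tree. The decomposition is therefore valid. The largest bag has 5 vertices, so the width is 4.

Yes; width 4.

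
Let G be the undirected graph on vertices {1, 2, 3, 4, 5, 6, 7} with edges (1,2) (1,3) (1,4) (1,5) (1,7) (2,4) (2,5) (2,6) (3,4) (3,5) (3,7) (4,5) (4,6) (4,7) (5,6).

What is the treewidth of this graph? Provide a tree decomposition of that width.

Treewidth 3.
One optimal decomposition is:
Bags: B1 = {1, 3, 4, 5}  B2 = {1, 3, 4, 7}  B3 = {1, 2, 4, 5}  B4 = {2, 4, 5, 6}
Tree: B1–B2, B1–B3, B3–B4

Every bag has size at most 4, so the width is 4 − 1 = 3 and tw(G) ≤ 3. On the other hand G contains the 4-clique {1, 2, 4, 5}. A clique must lie in a single bag of any decomposition, so no decomposition can have width below 3. The upper and lower bounds meet at 3, so that is the treewidth.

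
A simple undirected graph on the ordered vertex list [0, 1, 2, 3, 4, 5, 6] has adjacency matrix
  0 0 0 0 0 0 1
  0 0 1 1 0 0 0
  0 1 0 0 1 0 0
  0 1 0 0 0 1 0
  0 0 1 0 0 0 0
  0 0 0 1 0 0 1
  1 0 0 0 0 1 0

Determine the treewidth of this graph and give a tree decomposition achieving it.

Each bag holds 2 vertices, so the decomposition has width 1, which upper-bounds the treewidth. Since G has at least one edge (e.g. 3–1), it is not an edgeless graph, so tw(G) ≥ 1. Therefore the treewidth is 1.

Treewidth 1.
One optimal decomposition is:
Bags: B1 = {1, 3}  B2 = {3, 5}  B3 = {1, 2}  B4 = {5, 6}  B5 = {2, 4}  B6 = {0, 6}
Tree: B1–B2, B1–B3, B2–B4, B3–B5, B4–B6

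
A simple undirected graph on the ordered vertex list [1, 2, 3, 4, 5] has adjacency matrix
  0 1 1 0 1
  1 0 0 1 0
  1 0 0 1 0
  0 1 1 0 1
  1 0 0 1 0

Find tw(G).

2

A width-2 tree decomposition is:
Bags: B1 = {1, 4, 5}  B2 = {1, 2, 4}  B3 = {1, 3, 4}
Tree: B1–B2, B2–B3
Every bag has size at most 3, so the width is 3 − 1 = 2 and tw(G) ≤ 2. The edges 5–1–2–4–5 form a cycle, so G is not a tree and its treewidth is at least 2. Hence tw(G) = 2 exactly.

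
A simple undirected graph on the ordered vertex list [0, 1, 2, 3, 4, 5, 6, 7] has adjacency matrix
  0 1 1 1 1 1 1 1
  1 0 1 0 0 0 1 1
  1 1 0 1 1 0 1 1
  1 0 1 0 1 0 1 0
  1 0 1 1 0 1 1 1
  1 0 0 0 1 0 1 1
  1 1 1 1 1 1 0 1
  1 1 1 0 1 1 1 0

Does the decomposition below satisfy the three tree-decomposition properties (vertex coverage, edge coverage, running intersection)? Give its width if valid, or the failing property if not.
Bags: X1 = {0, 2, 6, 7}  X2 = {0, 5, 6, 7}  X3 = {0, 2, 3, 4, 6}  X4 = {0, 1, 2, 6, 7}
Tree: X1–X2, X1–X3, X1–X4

A tree decomposition must satisfy three properties: every vertex lies in some bag; for every edge, both endpoints lie together in some bag; and for every vertex, the bags containing it form a connected subtree. Here edge (4,7) lies in no bag, so the decomposition is invalid.

No — edge (4,7) lies in no bag.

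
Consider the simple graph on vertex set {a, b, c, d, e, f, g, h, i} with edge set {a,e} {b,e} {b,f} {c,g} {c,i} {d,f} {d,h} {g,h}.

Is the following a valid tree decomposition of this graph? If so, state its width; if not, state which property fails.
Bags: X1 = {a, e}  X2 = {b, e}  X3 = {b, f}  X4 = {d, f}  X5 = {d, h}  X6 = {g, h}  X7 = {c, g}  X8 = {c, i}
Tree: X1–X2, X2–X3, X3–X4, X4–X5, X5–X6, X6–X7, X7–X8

Yes; width 1.

Vertex coverage: the bags together contain {a, b, c, d, e, f, g, h, i}, the full vertex set. Edge coverage: each edge of G has both endpoints in at least one bag. Running intersection: for every vertex, the bags containing it form a connected subtree. All three properties hold, so this is a valid tree decomposition of width max|bag| − 1 = 1, and hence tw(G) ≤ 1.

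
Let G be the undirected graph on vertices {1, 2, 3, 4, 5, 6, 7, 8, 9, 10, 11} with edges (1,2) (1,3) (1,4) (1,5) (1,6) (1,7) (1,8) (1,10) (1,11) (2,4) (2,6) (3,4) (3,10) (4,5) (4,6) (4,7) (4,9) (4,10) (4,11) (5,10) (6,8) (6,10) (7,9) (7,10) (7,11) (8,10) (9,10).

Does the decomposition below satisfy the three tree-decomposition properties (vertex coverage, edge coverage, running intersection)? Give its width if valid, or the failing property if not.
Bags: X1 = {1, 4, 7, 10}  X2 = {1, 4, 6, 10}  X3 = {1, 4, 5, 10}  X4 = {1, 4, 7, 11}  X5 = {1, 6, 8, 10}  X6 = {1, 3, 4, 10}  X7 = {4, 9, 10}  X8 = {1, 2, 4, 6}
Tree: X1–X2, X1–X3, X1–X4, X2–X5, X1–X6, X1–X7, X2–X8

A tree decomposition must satisfy three properties: every vertex lies in some bag; for every edge, both endpoints lie together in some bag; and for every vertex, the bags containing it form a connected subtree. Here edge (7,9) lies in no bag, so the decomposition is invalid.

No — edge (7,9) lies in no bag.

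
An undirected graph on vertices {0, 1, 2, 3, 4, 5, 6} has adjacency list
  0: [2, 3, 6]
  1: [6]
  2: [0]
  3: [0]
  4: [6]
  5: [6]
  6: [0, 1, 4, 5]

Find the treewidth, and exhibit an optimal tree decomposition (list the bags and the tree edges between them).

The largest bag has 2 vertices, giving width 1; this decomposition certifies tw(G) ≤ 1. Since G has at least one edge (e.g. 0–6), it is not an edgeless graph, so tw(G) ≥ 1. Combining the bounds, tw(G) = 1.

Treewidth 1.
One such decomposition:
Bags: B1 = {0, 6}  B2 = {4, 6}  B3 = {0, 2}  B4 = {5, 6}  B5 = {0, 3}  B6 = {1, 6}
Tree: B1–B2, B1–B3, B2–B4, B1–B5, B1–B6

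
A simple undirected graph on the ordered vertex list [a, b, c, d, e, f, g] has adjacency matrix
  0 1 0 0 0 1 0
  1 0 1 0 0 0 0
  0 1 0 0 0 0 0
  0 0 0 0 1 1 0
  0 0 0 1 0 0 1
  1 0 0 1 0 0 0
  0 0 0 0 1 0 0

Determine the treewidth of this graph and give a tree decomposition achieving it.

Treewidth 1.
One such decomposition:
Bags: B1 = {e, g}  B2 = {d, e}  B3 = {d, f}  B4 = {a, f}  B5 = {a, b}  B6 = {b, c}
Tree: B1–B2, B2–B3, B3–B4, B4–B5, B5–B6

Each bag holds 2 vertices, so the decomposition has width 1, which upper-bounds the treewidth. G has an edge, so its treewidth is at least 1. The upper and lower bounds meet at 1, so that is the treewidth.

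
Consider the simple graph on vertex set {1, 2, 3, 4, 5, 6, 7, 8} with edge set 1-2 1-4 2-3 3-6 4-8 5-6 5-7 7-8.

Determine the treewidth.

2

A width-2 tree decomposition is:
Bags: B1 = {1, 4, 8}  B2 = {1, 2, 8}  B3 = {2, 3, 8}  B4 = {3, 6, 8}  B5 = {5, 6, 8}  B6 = {5, 7, 8}
Tree: B1–B2, B2–B3, B3–B4, B4–B5, B5–B6
Every bag has size at most 3, so the width is 3 − 1 = 2 and tw(G) ≤ 2. For the lower bound, G contains the cycle 8–4–1–2–3–6–5–7–8, so G is not a forest; only forests have treewidth ≤ 1, hence tw(G) ≥ 2. Therefore the treewidth is 2.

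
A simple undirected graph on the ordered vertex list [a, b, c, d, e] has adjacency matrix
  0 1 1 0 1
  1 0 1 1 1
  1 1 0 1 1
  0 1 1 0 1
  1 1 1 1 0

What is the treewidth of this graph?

3

A width-3 tree decomposition is:
Bags: B1 = {b, c, d, e}  B2 = {a, b, c, e}
Tree: B1–B2
The largest bag has 4 vertices, giving width 3; this decomposition certifies tw(G) ≤ 3. For the lower bound, the 4 vertices {b, c, d, e} are pairwise adjacent, and any tree decomposition puts a clique entirely inside one bag — forcing width ≥ 3. Combining the bounds, tw(G) = 3.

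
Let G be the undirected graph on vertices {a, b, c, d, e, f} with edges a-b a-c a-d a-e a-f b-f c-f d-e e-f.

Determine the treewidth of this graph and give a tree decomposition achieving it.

Treewidth 2.
Bags: B1 = {a, e, f}  B2 = {a, d, e}  B3 = {a, c, f}  B4 = {a, b, f}
Tree: B1–B2, B1–B3, B1–B4

Every bag has size at most 3, so the width is 3 − 1 = 2 and tw(G) ≤ 2. Conversely, {a, d, e} is a clique of size 3, and the vertices of any clique must share a bag in every tree decomposition; so some bag has ≥ 3 vertices and tw(G) ≥ 2. Therefore the treewidth is 2.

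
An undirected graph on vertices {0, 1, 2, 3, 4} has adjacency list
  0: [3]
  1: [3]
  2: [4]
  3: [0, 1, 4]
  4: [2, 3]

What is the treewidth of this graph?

1

A width-1 tree decomposition is:
Bags: B1 = {0, 3}  B2 = {3, 4}  B3 = {1, 3}  B4 = {2, 4}
Tree: B1–B2, B1–B3, B2–B4
Every bag has size at most 2, so the width is 2 − 1 = 1 and tw(G) ≤ 1. Since G has at least one edge (e.g. 0–3), it is not an edgeless graph, so tw(G) ≥ 1. Therefore the treewidth is 1.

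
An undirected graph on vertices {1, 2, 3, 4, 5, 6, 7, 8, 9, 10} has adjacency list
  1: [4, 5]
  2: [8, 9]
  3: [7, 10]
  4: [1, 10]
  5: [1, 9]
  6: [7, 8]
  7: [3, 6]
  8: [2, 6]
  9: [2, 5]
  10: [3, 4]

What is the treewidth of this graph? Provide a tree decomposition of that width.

The largest bag has 3 vertices, giving width 2; this decomposition certifies tw(G) ≤ 2. For the lower bound, G contains the cycle 1–4–10–3–7–6–8–2–9–5–1, so G is not a forest; only forests have treewidth ≤ 1, hence tw(G) ≥ 2. Therefore the treewidth is 2.

Treewidth 2.
Bags: B1 = {1, 4, 10}  B2 = {1, 3, 10}  B3 = {1, 3, 7}  B4 = {1, 6, 7}  B5 = {1, 6, 8}  B6 = {1, 2, 8}  B7 = {1, 2, 9}  B8 = {1, 5, 9}
Tree: B1–B2, B2–B3, B3–B4, B4–B5, B5–B6, B6–B7, B7–B8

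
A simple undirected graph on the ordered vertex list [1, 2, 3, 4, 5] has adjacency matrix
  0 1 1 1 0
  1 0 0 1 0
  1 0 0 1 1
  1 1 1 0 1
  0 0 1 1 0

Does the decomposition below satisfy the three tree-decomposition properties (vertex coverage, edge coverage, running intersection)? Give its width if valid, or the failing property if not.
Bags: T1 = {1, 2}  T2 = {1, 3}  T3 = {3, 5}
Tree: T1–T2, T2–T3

No — vertex 4 appears in no bag.

A tree decomposition must satisfy three properties: every vertex lies in some bag; for every edge, both endpoints lie together in some bag; and for every vertex, the bags containing it form a connected subtree. Here vertex 4 appears in no bag, so the decomposition is invalid.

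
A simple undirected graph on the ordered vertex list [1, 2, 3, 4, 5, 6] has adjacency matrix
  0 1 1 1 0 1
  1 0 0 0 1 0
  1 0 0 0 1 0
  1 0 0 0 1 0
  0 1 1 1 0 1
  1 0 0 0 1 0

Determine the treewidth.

2

A width-2 tree decomposition is:
Bags: B1 = {1, 5, 6}  B2 = {1, 2, 5}  B3 = {1, 3, 5}  B4 = {1, 4, 5}
Tree: B1–B2, B2–B3, B3–B4
Every bag has size at most 3, so the width is 3 − 1 = 2 and tw(G) ≤ 2. Since 5–6–1–2–5 is a cycle in G, G is not acyclic. Forests are exactly the graphs of treewidth ≤ 1, so tw(G) ≥ 2. Hence tw(G) = 2 exactly.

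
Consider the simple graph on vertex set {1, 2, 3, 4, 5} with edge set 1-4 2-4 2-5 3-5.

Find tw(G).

1

A width-1 tree decomposition is:
Bags: B1 = {3, 5}  B2 = {2, 5}  B3 = {2, 4}  B4 = {1, 4}
Tree: B1–B2, B2–B3, B3–B4
Each bag holds 2 vertices, so the decomposition has width 1, which upper-bounds the treewidth. Any graph with an edge has treewidth ≥ 1, and G has the edge 3–5. Combining the bounds, tw(G) = 1.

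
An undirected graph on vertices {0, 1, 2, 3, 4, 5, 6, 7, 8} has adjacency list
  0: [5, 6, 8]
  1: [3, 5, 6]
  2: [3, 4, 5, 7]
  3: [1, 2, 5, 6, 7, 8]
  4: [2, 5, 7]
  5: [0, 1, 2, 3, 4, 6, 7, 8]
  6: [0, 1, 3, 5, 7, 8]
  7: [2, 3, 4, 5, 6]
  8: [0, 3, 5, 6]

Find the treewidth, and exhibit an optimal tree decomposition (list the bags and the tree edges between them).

The largest bag has 4 vertices, giving width 3; this decomposition certifies tw(G) ≤ 3. For the lower bound, the 4 vertices {0, 5, 6, 8} are pairwise adjacent, and any tree decomposition puts a clique entirely inside one bag — forcing width ≥ 3. The upper and lower bounds meet at 3, so that is the treewidth.

Treewidth 3.
One optimal decomposition is:
Bags: B1 = {1, 3, 5, 6}  B2 = {3, 5, 6, 8}  B3 = {3, 5, 6, 7}  B4 = {2, 3, 5, 7}  B5 = {0, 5, 6, 8}  B6 = {2, 4, 5, 7}
Tree: B1–B2, B1–B3, B3–B4, B2–B5, B4–B6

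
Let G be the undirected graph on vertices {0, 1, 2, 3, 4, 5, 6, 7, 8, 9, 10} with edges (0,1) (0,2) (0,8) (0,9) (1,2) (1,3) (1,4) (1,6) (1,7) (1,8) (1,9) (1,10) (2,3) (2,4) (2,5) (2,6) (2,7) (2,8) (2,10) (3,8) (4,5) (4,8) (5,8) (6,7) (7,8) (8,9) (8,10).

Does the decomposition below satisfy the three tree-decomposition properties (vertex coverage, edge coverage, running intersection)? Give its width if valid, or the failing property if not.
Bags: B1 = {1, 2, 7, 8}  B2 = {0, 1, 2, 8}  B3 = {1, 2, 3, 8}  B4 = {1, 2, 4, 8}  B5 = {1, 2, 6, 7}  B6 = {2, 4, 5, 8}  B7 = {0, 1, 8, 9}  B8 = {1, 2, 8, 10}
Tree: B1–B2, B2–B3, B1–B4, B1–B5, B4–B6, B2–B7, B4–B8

Yes; width 3.

Checking the three conditions: (i) the bags cover all of {0, 1, 2, 3, 4, 5, 6, 7, 8, 9, 10}; (ii) for each edge, some bag contains both endpoints; (iii) the bags containing any fixed vertex form a subtree. All hold, so the decomposition is valid with width 4 − 1 = 3.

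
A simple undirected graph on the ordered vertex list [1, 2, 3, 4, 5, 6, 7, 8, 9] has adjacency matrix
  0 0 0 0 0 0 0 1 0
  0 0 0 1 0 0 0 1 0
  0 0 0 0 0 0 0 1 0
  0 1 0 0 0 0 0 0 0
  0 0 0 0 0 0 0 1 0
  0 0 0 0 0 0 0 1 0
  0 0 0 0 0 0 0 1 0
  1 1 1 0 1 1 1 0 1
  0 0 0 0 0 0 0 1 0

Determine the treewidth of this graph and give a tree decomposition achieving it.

Treewidth 1.
Bags: B1 = {5, 8}  B2 = {6, 8}  B3 = {1, 8}  B4 = {2, 8}  B5 = {7, 8}  B6 = {2, 4}  B7 = {3, 8}  B8 = {8, 9}
Tree: B1–B2, B2–B3, B2–B4, B3–B5, B4–B6, B2–B7, B1–B8

The largest bag has 2 vertices, giving width 1; this decomposition certifies tw(G) ≤ 1. G has an edge, so its treewidth is at least 1. Therefore the treewidth is 1.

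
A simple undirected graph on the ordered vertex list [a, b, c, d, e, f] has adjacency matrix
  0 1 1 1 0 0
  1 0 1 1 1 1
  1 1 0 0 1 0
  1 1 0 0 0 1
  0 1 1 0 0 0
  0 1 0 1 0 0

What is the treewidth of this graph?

2

A width-2 tree decomposition is:
Bags: B1 = {a, b, d}  B2 = {a, b, c}  B3 = {b, d, f}  B4 = {b, c, e}
Tree: B1–B2, B1–B3, B2–B4
Each bag holds 3 vertices, so the decomposition has width 2, which upper-bounds the treewidth. Conversely, {b, d, f} is a clique of size 3, and the vertices of any clique must share a bag in every tree decomposition; so some bag has ≥ 3 vertices and tw(G) ≥ 2. The upper and lower bounds meet at 2, so that is the treewidth.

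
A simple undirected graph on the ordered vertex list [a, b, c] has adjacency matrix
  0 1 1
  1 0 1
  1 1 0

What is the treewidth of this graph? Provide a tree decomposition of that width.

Treewidth 2.
One optimal decomposition is:
Bags: B1 = {a, b, c}
Tree: (single bag)

With just one bag of size 3, the width is 3 − 1 = 2, so tw(G) ≤ 2. Conversely, {a, b, c} is a clique of size 3, and the vertices of any clique must share a bag in every tree decomposition; so some bag has ≥ 3 vertices and tw(G) ≥ 2. The upper and lower bounds meet at 2, so that is the treewidth.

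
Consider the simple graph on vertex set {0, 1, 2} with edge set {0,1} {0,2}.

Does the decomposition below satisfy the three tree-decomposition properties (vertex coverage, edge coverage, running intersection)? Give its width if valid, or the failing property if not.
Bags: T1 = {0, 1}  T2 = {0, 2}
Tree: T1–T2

Every vertex of G appears in some bag (union = {0, 1, 2}); every edge is covered by a bag; and for each vertex v the set of bags containing v is connected in the bag tree. The decomposition is therefore valid. The largest bag has 2 vertices, so the width is 1.

Yes; width 1.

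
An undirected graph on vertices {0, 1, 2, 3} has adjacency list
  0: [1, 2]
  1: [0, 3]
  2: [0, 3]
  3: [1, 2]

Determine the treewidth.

A width-2 tree decomposition is:
Bags: B1 = {0, 1, 3}  B2 = {0, 2, 3}
Tree: B1–B2
Each bag holds 3 vertices, so the decomposition has width 2, which upper-bounds the treewidth. For the lower bound, G contains the cycle 0–1–3–2–0, so G is not a forest; only forests have treewidth ≤ 1, hence tw(G) ≥ 2. Hence tw(G) = 2 exactly.

2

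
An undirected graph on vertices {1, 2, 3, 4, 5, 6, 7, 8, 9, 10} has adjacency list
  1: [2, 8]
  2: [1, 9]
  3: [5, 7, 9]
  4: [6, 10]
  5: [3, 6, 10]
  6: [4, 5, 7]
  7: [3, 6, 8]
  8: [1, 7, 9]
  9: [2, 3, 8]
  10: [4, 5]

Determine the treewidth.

A width-2 tree decomposition is:
Bags: B1 = {4, 6, 10}  B2 = {5, 6, 10}  B3 = {5, 6, 7}  B4 = {3, 5, 7}  B5 = {3, 7, 8}  B6 = {3, 8, 9}  B7 = {1, 8, 9}  B8 = {1, 2, 9}
Tree: B1–B2, B2–B3, B3–B4, B4–B5, B5–B6, B6–B7, B7–B8
Each bag holds 3 vertices, so the decomposition has width 2, which upper-bounds the treewidth. Since 4–10–5–6–4 is a cycle in G, G is not acyclic. Forests are exactly the graphs of treewidth ≤ 1, so tw(G) ≥ 2. Hence tw(G) = 2 exactly.

2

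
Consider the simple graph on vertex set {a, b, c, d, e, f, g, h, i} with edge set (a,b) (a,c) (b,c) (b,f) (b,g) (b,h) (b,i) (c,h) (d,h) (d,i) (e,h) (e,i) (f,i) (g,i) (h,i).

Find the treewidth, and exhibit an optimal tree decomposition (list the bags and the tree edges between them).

Treewidth 2.
One optimal decomposition is:
Bags: B1 = {b, h, i}  B2 = {b, f, i}  B3 = {b, g, i}  B4 = {b, c, h}  B5 = {d, h, i}  B6 = {e, h, i}  B7 = {a, b, c}
Tree: B1–B2, B1–B3, B1–B4, B1–B5, B1–B6, B4–B7

The largest bag has 3 vertices, giving width 2; this decomposition certifies tw(G) ≤ 2. Conversely, {d, h, i} is a clique of size 3, and the vertices of any clique must share a bag in every tree decomposition; so some bag has ≥ 3 vertices and tw(G) ≥ 2. Combining the bounds, tw(G) = 2.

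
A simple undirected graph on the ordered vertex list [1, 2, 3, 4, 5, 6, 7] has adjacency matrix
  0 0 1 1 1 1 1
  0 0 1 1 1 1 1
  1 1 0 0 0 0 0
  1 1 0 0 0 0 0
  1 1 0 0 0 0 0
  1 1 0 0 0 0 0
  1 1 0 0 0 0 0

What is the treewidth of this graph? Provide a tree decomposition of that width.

The largest bag has 3 vertices, giving width 2; this decomposition certifies tw(G) ≤ 2. Since 2–4–1–5–2 is a cycle in G, G is not acyclic. Forests are exactly the graphs of treewidth ≤ 1, so tw(G) ≥ 2. Combining the bounds, tw(G) = 2.

Treewidth 2.
One optimal decomposition is:
Bags: B1 = {1, 2, 4}  B2 = {1, 2, 5}  B3 = {1, 2, 3}  B4 = {1, 2, 6}  B5 = {1, 2, 7}
Tree: B1–B2, B2–B3, B3–B4, B4–B5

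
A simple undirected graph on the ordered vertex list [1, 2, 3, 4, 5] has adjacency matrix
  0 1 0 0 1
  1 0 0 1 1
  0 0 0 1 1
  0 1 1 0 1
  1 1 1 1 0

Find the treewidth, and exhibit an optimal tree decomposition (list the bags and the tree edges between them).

The largest bag has 3 vertices, giving width 2; this decomposition certifies tw(G) ≤ 2. Conversely, {1, 2, 5} is a clique of size 3, and the vertices of any clique must share a bag in every tree decomposition; so some bag has ≥ 3 vertices and tw(G) ≥ 2. Combining the bounds, tw(G) = 2.

Treewidth 2.
Bags: B1 = {3, 4, 5}  B2 = {2, 4, 5}  B3 = {1, 2, 5}
Tree: B1–B2, B2–B3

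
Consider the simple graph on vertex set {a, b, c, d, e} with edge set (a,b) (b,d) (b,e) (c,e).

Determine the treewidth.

1

A width-1 tree decomposition is:
Bags: B1 = {b, d}  B2 = {a, b}  B3 = {b, e}  B4 = {c, e}
Tree: B1–B2, B2–B3, B3–B4
The largest bag has 2 vertices, giving width 1; this decomposition certifies tw(G) ≤ 1. Since G has at least one edge (e.g. b–d), it is not an edgeless graph, so tw(G) ≥ 1. Combining the bounds, tw(G) = 1.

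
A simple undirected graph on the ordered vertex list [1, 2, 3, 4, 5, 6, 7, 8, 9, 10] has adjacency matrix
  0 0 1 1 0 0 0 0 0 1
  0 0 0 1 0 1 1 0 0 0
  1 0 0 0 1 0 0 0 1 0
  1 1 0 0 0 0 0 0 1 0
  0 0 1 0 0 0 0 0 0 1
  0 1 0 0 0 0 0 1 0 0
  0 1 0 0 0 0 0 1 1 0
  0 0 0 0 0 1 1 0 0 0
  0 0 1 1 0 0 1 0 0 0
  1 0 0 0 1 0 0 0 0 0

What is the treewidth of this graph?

2

A width-2 tree decomposition is:
Bags: B1 = {6, 7, 8}  B2 = {2, 6, 7}  B3 = {2, 7, 9}  B4 = {2, 4, 9}  B5 = {3, 4, 9}  B6 = {1, 3, 4}  B7 = {1, 3, 5}  B8 = {1, 5, 10}
Tree: B1–B2, B2–B3, B3–B4, B4–B5, B5–B6, B6–B7, B7–B8
The largest bag has 3 vertices, giving width 2; this decomposition certifies tw(G) ≤ 2. For the lower bound, G contains the cycle 8–6–2–7–8, so G is not a forest; only forests have treewidth ≤ 1, hence tw(G) ≥ 2. Combining the bounds, tw(G) = 2.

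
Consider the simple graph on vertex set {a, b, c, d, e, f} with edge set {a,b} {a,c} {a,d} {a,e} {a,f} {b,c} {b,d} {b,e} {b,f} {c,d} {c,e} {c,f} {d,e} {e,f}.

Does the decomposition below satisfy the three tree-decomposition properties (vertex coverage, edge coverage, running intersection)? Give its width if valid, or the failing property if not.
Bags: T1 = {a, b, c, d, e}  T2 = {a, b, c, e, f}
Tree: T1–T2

Yes; width 4.

Every vertex of G appears in some bag (union = {a, b, c, d, e, f}); every edge is covered by a bag; and for each vertex v the set of bags containing v is connected in the bag tree. The decomposition is therefore valid. The largest bag has 5 vertices, so the width is 4.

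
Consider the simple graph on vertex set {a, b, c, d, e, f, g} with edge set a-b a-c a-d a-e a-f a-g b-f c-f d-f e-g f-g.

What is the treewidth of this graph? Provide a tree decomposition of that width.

Treewidth 2.
Bags: B1 = {a, c, f}  B2 = {a, f, g}  B3 = {a, e, g}  B4 = {a, d, f}  B5 = {a, b, f}
Tree: B1–B2, B2–B3, B1–B4, B4–B5

Every bag has size at most 3, so the width is 3 − 1 = 2 and tw(G) ≤ 2. For the lower bound, the 3 vertices {a, e, g} are pairwise adjacent, and any tree decomposition puts a clique entirely inside one bag — forcing width ≥ 2. Hence tw(G) = 2 exactly.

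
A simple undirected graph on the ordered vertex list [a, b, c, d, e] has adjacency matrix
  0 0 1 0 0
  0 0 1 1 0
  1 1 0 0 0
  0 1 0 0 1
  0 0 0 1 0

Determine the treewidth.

1

A width-1 tree decomposition is:
Bags: B1 = {d, e}  B2 = {b, d}  B3 = {b, c}  B4 = {a, c}
Tree: B1–B2, B2–B3, B3–B4
The largest bag has 2 vertices, giving width 1; this decomposition certifies tw(G) ≤ 1. Any graph with an edge has treewidth ≥ 1, and G has the edge e–d. Hence tw(G) = 1 exactly.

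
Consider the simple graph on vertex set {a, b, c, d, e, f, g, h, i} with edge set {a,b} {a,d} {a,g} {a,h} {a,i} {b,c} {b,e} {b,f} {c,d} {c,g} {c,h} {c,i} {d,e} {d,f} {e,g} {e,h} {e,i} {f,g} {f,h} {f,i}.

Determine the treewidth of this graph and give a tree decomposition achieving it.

Each bag holds 5 vertices, so the decomposition has width 4, which upper-bounds the treewidth. For the lower bound: the 5 vertex sets {a,b}, {f,i}, {e,g}, {c}, {h} are disjoint, each induces a connected subgraph, and every pair is joined by at least one edge of G. Contracting each set to a single vertex therefore yields K_{5} as a minor, and since treewidth is minor-monotone, tw(G) ≥ tw(K_{5}) = 4. Therefore the treewidth is 4.

Treewidth 4.
One optimal decomposition is:
Bags: B1 = {a, b, c, e, f}  B2 = {a, c, e, f, i}  B3 = {a, c, e, f, g}  B4 = {a, c, e, f, h}  B5 = {a, c, d, e, f}
Tree: B1–B2, B2–B3, B3–B4, B4–B5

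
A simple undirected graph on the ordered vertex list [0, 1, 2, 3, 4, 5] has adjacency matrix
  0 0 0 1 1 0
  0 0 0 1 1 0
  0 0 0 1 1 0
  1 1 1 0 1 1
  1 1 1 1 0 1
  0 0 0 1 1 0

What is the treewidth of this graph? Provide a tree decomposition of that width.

Treewidth 2.
One optimal decomposition is:
Bags: B1 = {3, 4, 5}  B2 = {0, 3, 4}  B3 = {2, 3, 4}  B4 = {1, 3, 4}
Tree: B1–B2, B1–B3, B2–B4

Every bag has size at most 3, so the width is 3 − 1 = 2 and tw(G) ≤ 2. For the lower bound, the 3 vertices {0, 3, 4} are pairwise adjacent, and any tree decomposition puts a clique entirely inside one bag — forcing width ≥ 2. The upper and lower bounds meet at 2, so that is the treewidth.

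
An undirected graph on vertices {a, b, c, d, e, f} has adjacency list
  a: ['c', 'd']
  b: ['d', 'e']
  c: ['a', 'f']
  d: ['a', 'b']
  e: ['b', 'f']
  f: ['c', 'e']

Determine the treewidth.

2

A width-2 tree decomposition is:
Bags: B1 = {a, b, d}  B2 = {a, b, c}  B3 = {b, c, f}  B4 = {b, e, f}
Tree: B1–B2, B2–B3, B3–B4
Every bag has size at most 3, so the width is 3 − 1 = 2 and tw(G) ≤ 2. Since b–d–a–c–f–e–b is a cycle in G, G is not acyclic. Forests are exactly the graphs of treewidth ≤ 1, so tw(G) ≥ 2. Combining the bounds, tw(G) = 2.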